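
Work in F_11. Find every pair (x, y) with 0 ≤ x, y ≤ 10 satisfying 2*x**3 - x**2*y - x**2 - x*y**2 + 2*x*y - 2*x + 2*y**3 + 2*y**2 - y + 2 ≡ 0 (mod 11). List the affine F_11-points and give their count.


Affine F_11-points: {(0, 5), (1, 8), (1, 9), (1, 10), (2, 1), (7, 7), (8, 0), (9, 2), (10, 6)}; count = 9.

For each of the 121 pairs (x, y) ∈ F_11², evaluate f(x, y) mod 11. Record the zeros.
  x = 0: [0↦2, 1↦5, 2↦2, 3↦5, 4↦4, 5↦0, 6↦5, 7↦9, 8↦2, 9↦7, 10↦3]  zeros at y ∈ {5}
  x = 1: [0↦1, 1↦4, 2↦10, 3↦9, 4↦2, 5↦1, 6↦7, 7↦10, 8↦0, 9↦0, 10↦0]  zeros at y ∈ {8, 9, 10}
  x = 2: [0↦10, 1↦0, 2↦2, 3↦6, 4↦2, 5↦2, 6↦7, 7↦7, 8↦3, 9↦7, 10↦9]  zeros at y ∈ {1}
  x = 3: [0↦8, 1↦5, 2↦1, 3↦8, 4↦5, 5↦4, 6↦6, 7↦1, 8↦1, 9↦7, 10↦9]  zeros at y ∈ ∅
  x = 4: [0↦7, 1↦9, 2↦8, 3↦5, 4↦1, 5↦8, 6↦5, 7↦4, 8↦6, 9↦1, 10↦1]  zeros at y ∈ ∅
  x = 5: [0↦8, 1↦2, 2↦2, 3↦9, 4↦2, 5↦4, 6↦5, 7↦6, 8↦8, 9↦1, 10↦8]  zeros at y ∈ ∅
  x = 6: [0↦1, 1↦7, 2↦6, 3↦10, 4↦9, 5↦4, 6↦7, 7↦8, 8↦8, 9↦8, 10↦9]  zeros at y ∈ ∅
  x = 7: [0↦9, 1↦3, 2↦10, 3↦9, 4↦1, 5↦9, 6↦1, 7↦0, 8↦7, 9↦1, 10↦5]  zeros at y ∈ {7}
  x = 8: [0↦0, 1↦2, 2↦4, 3↦7, 4↦1, 5↦9, 6↦10, 7↦5, 8↦6, 9↦3, 10↦8]  zeros at y ∈ {0}
  x = 9: [0↦8, 1↦5, 2↦0, 3↦5, 4↦10, 5↦5, 6↦2, 7↦2, 8↦6, 9↦4, 10↦8]  zeros at y ∈ {2}
  x = 10: [0↦1, 1↦2, 2↦10, 3↦4, 4↦7, 5↦9, 6↦0, 7↦3, 8↦8, 9↦5, 10↦6]  zeros at y ∈ {6}
Collecting zeros: affine points = {(0, 5), (1, 8), (1, 9), (1, 10), (2, 1), (7, 7), (8, 0), (9, 2), (10, 6)}.
Total count |C(F_11)_aff| = 9.


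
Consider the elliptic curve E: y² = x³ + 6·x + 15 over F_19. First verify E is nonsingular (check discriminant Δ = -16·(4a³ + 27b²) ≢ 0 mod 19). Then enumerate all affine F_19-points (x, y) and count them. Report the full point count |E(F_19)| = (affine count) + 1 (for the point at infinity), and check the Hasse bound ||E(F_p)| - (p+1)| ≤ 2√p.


Affine points = {(2, 4), (2, 15), (6, 1), (6, 18), (7, 1), (7, 18), (8, 9), (8, 10), (9, 0), (10, 7), (10, 12), (11, 5), (11, 14)}; affine count = 13; |E(F_19)| = 14.

Discriminant check: Δ ∝ 4a³ + 27b² = 4·6³ + 27·15² = 4·216 + 27·225 ≡ 4 (mod 19). Nonzero ⇒ E is nonsingular.
For each x ∈ F_19, compute rhs = x³ + 6·x + 15 mod 19, then count y ∈ F_19 with y² ≡ rhs.
  x = 0: rhs = 15, matching y values: none (0 points).
  x = 1: rhs = 3, matching y values: none (0 points).
  x = 2: rhs = 16, matching y values: 4, 15 (2 points).
  x = 3: rhs = 3, matching y values: none (0 points).
  x = 4: rhs = 8, matching y values: none (0 points).
  x = 5: rhs = 18, matching y values: none (0 points).
  x = 6: rhs = 1, matching y values: 1, 18 (2 points).
  x = 7: rhs = 1, matching y values: 1, 18 (2 points).
  x = 8: rhs = 5, matching y values: 9, 10 (2 points).
  x = 9: rhs = 0, matching y values: 0 (1 points).
  x = 10: rhs = 11, matching y values: 7, 12 (2 points).
  x = 11: rhs = 6, matching y values: 5, 14 (2 points).
  x = 12: rhs = 10, matching y values: none (0 points).
  x = 13: rhs = 10, matching y values: none (0 points).
  x = 14: rhs = 12, matching y values: none (0 points).
  x = 15: rhs = 3, matching y values: none (0 points).
  x = 16: rhs = 8, matching y values: none (0 points).
  x = 17: rhs = 14, matching y values: none (0 points).
  x = 18: rhs = 8, matching y values: none (0 points).
Total affine count: 13.
Full point count |E(F_19)| = 13 + 1 = 14.
Hasse bound: |14 − (19+1)| = |-6| = 6 ≤ 2√19 ≈ 8.7178 ✓.


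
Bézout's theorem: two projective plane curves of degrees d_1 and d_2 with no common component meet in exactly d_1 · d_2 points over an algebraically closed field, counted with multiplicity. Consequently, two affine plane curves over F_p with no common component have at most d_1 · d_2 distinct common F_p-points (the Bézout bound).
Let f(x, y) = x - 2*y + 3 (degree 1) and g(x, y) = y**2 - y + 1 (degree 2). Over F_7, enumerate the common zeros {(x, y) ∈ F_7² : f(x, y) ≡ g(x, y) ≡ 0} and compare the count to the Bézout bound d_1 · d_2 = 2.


Common zeros: {(0, 5), (3, 3)}; count = 2; Bézout bound = 2.

deg(f) = 1, deg(g) = 2, so Bézout bound = 2.
Scan x ∈ F_7. For each x, list the y ∈ F_7 with f(x, y) ≡ 0 and those with g(x, y) ≡ 0 (mod 7); the common zeros in that column are the intersection.
  x = 0: f ≡ 0 at y ∈ {5}; g ≡ 0 at y ∈ {3, 5}; common: {5}.
  x = 1: f ≡ 0 at y ∈ {2}; g ≡ 0 at y ∈ {3, 5}; common: ∅.
  x = 2: f ≡ 0 at y ∈ {6}; g ≡ 0 at y ∈ {3, 5}; common: ∅.
  x = 3: f ≡ 0 at y ∈ {3}; g ≡ 0 at y ∈ {3, 5}; common: {3}.
  x = 4: f ≡ 0 at y ∈ {0}; g ≡ 0 at y ∈ {3, 5}; common: ∅.
  x = 5: f ≡ 0 at y ∈ {4}; g ≡ 0 at y ∈ {3, 5}; common: ∅.
  x = 6: f ≡ 0 at y ∈ {1}; g ≡ 0 at y ∈ {3, 5}; common: ∅.
Collecting: common zeros = {(0, 5), (3, 3)}, so the count is 2.
Comparison with the Bézout bound: 2 ≤ 2 = deg(f)·deg(g), as expected for curves with no common component (the bound is attained).


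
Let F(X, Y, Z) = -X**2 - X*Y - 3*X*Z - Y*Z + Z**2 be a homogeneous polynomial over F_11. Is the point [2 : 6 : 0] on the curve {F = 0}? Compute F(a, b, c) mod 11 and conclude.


F(2,6,0) ≡ 6 (mod 11); P is NOT on the curve.

Evaluate F(2, 6, 0) term-by-term (mod 11).
  -X**2 ↦ -1·4·1·1 = -4
  -X*Y ↦ -1·2·6·1 = -12
  -3*X*Z ↦ -3·2·1·0 = 0
  -Y*Z ↦ -1·1·6·0 = 0
  Z**2 ↦ 1·1·1·0 = 0
Sum: F(2, 6, 0) = (-4) + (-12) + (0) + (0) + (0) = -16.
Reducing mod 11: -16 ≡ 6 (mod 11).
Since F(a, b, c) ≡ 6 ≠ 0 (mod 11), P does NOT lie on the curve.


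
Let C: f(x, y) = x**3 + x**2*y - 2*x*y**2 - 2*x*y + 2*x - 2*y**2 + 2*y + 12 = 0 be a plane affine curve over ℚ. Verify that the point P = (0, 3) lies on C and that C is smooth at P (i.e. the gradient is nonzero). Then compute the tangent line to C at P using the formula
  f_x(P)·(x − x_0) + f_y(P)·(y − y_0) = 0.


Tangent line at P: -22*x - 10*y + 30 = 0.

Step 1: f(0, 3) = 0, so P lies on C.
Step 2: partial derivatives
  f_x(x, y) = 3*x**2 + 2*x*y - 2*y**2 - 2*y + 2, f_y(x, y) = x**2 - 4*x*y - 2*x - 4*y + 2.
  f_x(P) = -22, f_y(P) = -10 (gradient nonzero, so P is smooth).
Step 3: tangent line at P: -22·(x − 0) + -10·(y − 3) = 0.
Expanding: -22*x - 10*y + 30 = 0.


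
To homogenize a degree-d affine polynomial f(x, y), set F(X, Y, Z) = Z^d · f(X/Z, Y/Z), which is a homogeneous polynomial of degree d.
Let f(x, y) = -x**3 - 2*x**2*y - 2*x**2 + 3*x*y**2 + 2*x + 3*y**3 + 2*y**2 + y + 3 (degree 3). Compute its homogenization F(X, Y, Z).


F(X, Y, Z) = -X**3 - 2*X**2*Y - 2*X**2*Z + 3*X*Y**2 + 2*X*Z**2 + 3*Y**3 + 2*Y**2*Z + Y*Z**2 + 3*Z**3

deg(f) = 3.
Substitute x = X/Z, y = Y/Z into f, then multiply by Z^3.
  monomial -1·x^3·y^0 ↦ -1·X^3·Y^0·Z^0.
  monomial -2·x^2·y^1 ↦ -2·X^2·Y^1·Z^0.
  monomial -2·x^2·y^0 ↦ -2·X^2·Y^0·Z^1.
  monomial 3·x^1·y^2 ↦ 3·X^1·Y^2·Z^0.
  monomial 2·x^1·y^0 ↦ 2·X^1·Y^0·Z^2.
  monomial 3·x^0·y^3 ↦ 3·X^0·Y^3·Z^0.
  monomial 2·x^0·y^2 ↦ 2·X^0·Y^2·Z^1.
  monomial 1·x^0·y^1 ↦ 1·X^0·Y^1·Z^2.
  monomial 3·x^0·y^0 ↦ 3·X^0·Y^0·Z^3.
Collecting: F(X, Y, Z) = -X**3 - 2*X**2*Y - 2*X**2*Z + 3*X*Y**2 + 2*X*Z**2 + 3*Y**3 + 2*Y**2*Z + Y*Z**2 + 3*Z**3.


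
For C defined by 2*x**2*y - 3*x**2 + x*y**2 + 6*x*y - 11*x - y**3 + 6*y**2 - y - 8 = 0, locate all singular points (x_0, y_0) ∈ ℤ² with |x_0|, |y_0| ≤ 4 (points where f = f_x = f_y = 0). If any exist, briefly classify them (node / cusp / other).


Singular points: {(-2, 1)}; classification: node.

Compute partial derivatives:
  f_x = 4*x*y - 6*x + y**2 + 6*y - 11.
  f_y = 2*x**2 + 2*x*y + 6*x - 3*y**2 + 12*y - 1.
Scan x_0 ∈ {−4, ..., 4}. For each x_0, f_y(x_0, y) is a polynomial in y; find its integer roots y ∈ {−4, ..., 4}, then test f_x and f at those candidates.
  x = -4: f_y(-4, y) = -3*y**2 + 4*y + 7; vanishes at y ∈ {-1}. (-4, -1): f_x = 24 ≠ 0.
  x = -3: f_y(-3, y) = -3*y**2 + 6*y - 1; no integer root y with |y| ≤ 4.
  x = -2: f_y(-2, y) = -3*y**2 + 8*y - 5; vanishes at y ∈ {1}. (-2, 1): f_x = 0, f = 0 — SINGULAR.
  x = -1: f_y(-1, y) = -3*y**2 + 10*y - 5; no integer root y with |y| ≤ 4.
  x = 0: f_y(0, y) = -3*y**2 + 12*y - 1; no integer root y with |y| ≤ 4.
  x = 1: f_y(1, y) = -3*y**2 + 14*y + 7; no integer root y with |y| ≤ 4.
  x = 2: f_y(2, y) = -3*y**2 + 16*y + 19; vanishes at y ∈ {-1}. (2, -1): f_x = -36 ≠ 0.
  x = 3: f_y(3, y) = -3*y**2 + 18*y + 35; no integer root y with |y| ≤ 4.
  x = 4: f_y(4, y) = -3*y**2 + 20*y + 55; no integer root y with |y| ≤ 4.
Only singular point on the grid: (-2, 1).
Classify: substitute x = -2 + u, y = 1 + v and expand: f = 2*u**2*v - u**2 + u*v**2 - v**3 + v**2.
No constant or linear terms (consistent with a singular point). Quadratic part: -u**2 + v**2. Cubic part: 2*u**2*v + u*v**2 - v**3.
The quadratic part v**2 - u**2 = (v − u)(v + u) splits into two distinct linear factors, so there are two distinct tangent lines y − 1 = ±(x − -2) — this is a node (ordinary double point).
Classification: node.


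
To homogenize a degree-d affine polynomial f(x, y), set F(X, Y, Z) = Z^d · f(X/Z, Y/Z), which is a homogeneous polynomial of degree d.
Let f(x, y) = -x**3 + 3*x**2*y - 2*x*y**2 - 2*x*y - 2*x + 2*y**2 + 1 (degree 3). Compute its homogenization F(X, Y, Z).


F(X, Y, Z) = -X**3 + 3*X**2*Y - 2*X*Y**2 - 2*X*Y*Z - 2*X*Z**2 + 2*Y**2*Z + Z**3

deg(f) = 3.
Substitute x = X/Z, y = Y/Z into f, then multiply by Z^3.
  monomial -1·x^3·y^0 ↦ -1·X^3·Y^0·Z^0.
  monomial 3·x^2·y^1 ↦ 3·X^2·Y^1·Z^0.
  monomial -2·x^1·y^2 ↦ -2·X^1·Y^2·Z^0.
  monomial -2·x^1·y^1 ↦ -2·X^1·Y^1·Z^1.
  monomial -2·x^1·y^0 ↦ -2·X^1·Y^0·Z^2.
  monomial 2·x^0·y^2 ↦ 2·X^0·Y^2·Z^1.
  monomial 1·x^0·y^0 ↦ 1·X^0·Y^0·Z^3.
Collecting: F(X, Y, Z) = -X**3 + 3*X**2*Y - 2*X*Y**2 - 2*X*Y*Z - 2*X*Z**2 + 2*Y**2*Z + Z**3.


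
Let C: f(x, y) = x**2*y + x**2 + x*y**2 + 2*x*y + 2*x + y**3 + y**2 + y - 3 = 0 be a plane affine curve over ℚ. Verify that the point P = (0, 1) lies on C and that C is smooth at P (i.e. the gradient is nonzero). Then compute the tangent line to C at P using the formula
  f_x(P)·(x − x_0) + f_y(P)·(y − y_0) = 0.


Tangent line at P: 5*x + 6*y - 6 = 0.

Step 1: f(0, 1) = 0, so P lies on C.
Step 2: partial derivatives
  f_x(x, y) = 2*x*y + 2*x + y**2 + 2*y + 2, f_y(x, y) = x**2 + 2*x*y + 2*x + 3*y**2 + 2*y + 1.
  f_x(P) = 5, f_y(P) = 6 (gradient nonzero, so P is smooth).
Step 3: tangent line at P: 5·(x − 0) + 6·(y − 1) = 0.
Expanding: 5*x + 6*y - 6 = 0.


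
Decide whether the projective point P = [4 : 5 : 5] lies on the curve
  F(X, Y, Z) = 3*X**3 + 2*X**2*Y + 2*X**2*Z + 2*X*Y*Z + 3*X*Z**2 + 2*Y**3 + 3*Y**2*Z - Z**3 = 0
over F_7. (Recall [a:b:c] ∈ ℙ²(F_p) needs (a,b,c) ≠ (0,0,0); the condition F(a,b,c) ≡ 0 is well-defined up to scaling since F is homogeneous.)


F(4,5,5) ≡ 0 (mod 7); P is on the curve.

Evaluate F(4, 5, 5) term-by-term (mod 7).
  3*X**3 ↦ 3·64·1·1 = 192
  2*X**2*Y ↦ 2·16·5·1 = 160
  2*X**2*Z ↦ 2·16·1·5 = 160
  2*X*Y*Z ↦ 2·4·5·5 = 200
  3*X*Z**2 ↦ 3·4·1·25 = 300
  2*Y**3 ↦ 2·1·125·1 = 250
  3*Y**2*Z ↦ 3·1·25·5 = 375
  -Z**3 ↦ -1·1·1·125 = -125
Sum: F(4, 5, 5) = (192) + (160) + (160) + (200) + (300) + (250) + (375) + (-125) = 1512.
Reducing mod 7: 1512 ≡ 0 (mod 7).
Since F(a, b, c) ≡ 0 (mod 7), P lies on the curve.


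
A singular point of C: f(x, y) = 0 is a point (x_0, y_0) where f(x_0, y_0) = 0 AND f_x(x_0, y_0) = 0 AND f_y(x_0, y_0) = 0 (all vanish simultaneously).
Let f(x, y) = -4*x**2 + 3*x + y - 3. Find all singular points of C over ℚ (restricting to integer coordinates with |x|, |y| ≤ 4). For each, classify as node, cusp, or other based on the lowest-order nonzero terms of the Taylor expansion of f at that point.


No singular points in the scanned grid; C is smooth there.

Compute partial derivatives:
  f_x = 3 - 8*x.
  f_y = 1.
f_y = 1 is a nonzero constant, so f_y never vanishes: no point (x, y) can satisfy f = f_x = f_y = 0. In particular no (x, y) ∈ {−4, ..., 4}² is singular; the curve is smooth.


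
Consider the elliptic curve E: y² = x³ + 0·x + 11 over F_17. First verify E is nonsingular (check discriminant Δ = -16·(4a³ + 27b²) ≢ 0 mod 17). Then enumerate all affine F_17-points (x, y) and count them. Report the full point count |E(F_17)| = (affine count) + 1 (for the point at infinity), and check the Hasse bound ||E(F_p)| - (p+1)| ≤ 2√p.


Affine points = {(2, 6), (2, 11), (3, 2), (3, 15), (5, 0), (8, 8), (8, 9), (9, 3), (9, 14), (10, 5), (10, 12), (11, 4), (11, 13), (13, 7), (13, 10), (14, 1), (14, 16)}; affine count = 17; |E(F_17)| = 18.

Discriminant check: Δ ∝ 4a³ + 27b² = 4·0³ + 27·11² = 4·0 + 27·121 ≡ 3 (mod 17). Nonzero ⇒ E is nonsingular.
For each x ∈ F_17, compute rhs = x³ + 0·x + 11 mod 17, then count y ∈ F_17 with y² ≡ rhs.
  x = 0: rhs = 11, matching y values: none (0 points).
  x = 1: rhs = 12, matching y values: none (0 points).
  x = 2: rhs = 2, matching y values: 6, 11 (2 points).
  x = 3: rhs = 4, matching y values: 2, 15 (2 points).
  x = 4: rhs = 7, matching y values: none (0 points).
  x = 5: rhs = 0, matching y values: 0 (1 points).
  x = 6: rhs = 6, matching y values: none (0 points).
  x = 7: rhs = 14, matching y values: none (0 points).
  x = 8: rhs = 13, matching y values: 8, 9 (2 points).
  x = 9: rhs = 9, matching y values: 3, 14 (2 points).
  x = 10: rhs = 8, matching y values: 5, 12 (2 points).
  x = 11: rhs = 16, matching y values: 4, 13 (2 points).
  x = 12: rhs = 5, matching y values: none (0 points).
  x = 13: rhs = 15, matching y values: 7, 10 (2 points).
  x = 14: rhs = 1, matching y values: 1, 16 (2 points).
  x = 15: rhs = 3, matching y values: none (0 points).
  x = 16: rhs = 10, matching y values: none (0 points).
Total affine count: 17.
Full point count |E(F_17)| = 17 + 1 = 18.
Hasse bound: |18 − (17+1)| = |0| = 0 ≤ 2√17 ≈ 8.2462 ✓.


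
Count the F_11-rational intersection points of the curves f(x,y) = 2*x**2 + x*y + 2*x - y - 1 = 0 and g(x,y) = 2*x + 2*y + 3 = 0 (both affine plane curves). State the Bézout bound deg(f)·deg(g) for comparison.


Common zeros: {(5, 10), (10, 5)}; count = 2; Bézout bound = 2.

deg(f) = 2, deg(g) = 1, so Bézout bound = 2.
Scan x ∈ F_11. For each x, list the y ∈ F_11 with f(x, y) ≡ 0 and those with g(x, y) ≡ 0 (mod 11); the common zeros in that column are the intersection.
  x = 0: f ≡ 0 at y ∈ {10}; g ≡ 0 at y ∈ {4}; common: ∅.
  x = 1: f ≡ 0 at y ∈ ∅; g ≡ 0 at y ∈ {3}; common: ∅.
  x = 2: f ≡ 0 at y ∈ {0}; g ≡ 0 at y ∈ {2}; common: ∅.
  x = 3: f ≡ 0 at y ∈ {5}; g ≡ 0 at y ∈ {1}; common: ∅.
  x = 4: f ≡ 0 at y ∈ {9}; g ≡ 0 at y ∈ {0}; common: ∅.
  x = 5: f ≡ 0 at y ∈ {10}; g ≡ 0 at y ∈ {10}; common: {10}.
  x = 6: f ≡ 0 at y ∈ {1}; g ≡ 0 at y ∈ {9}; common: ∅.
  x = 7: f ≡ 0 at y ∈ {9}; g ≡ 0 at y ∈ {8}; common: ∅.
  x = 8: f ≡ 0 at y ∈ {0}; g ≡ 0 at y ∈ {7}; common: ∅.
  x = 9: f ≡ 0 at y ∈ {1}; g ≡ 0 at y ∈ {6}; common: ∅.
  x = 10: f ≡ 0 at y ∈ {5}; g ≡ 0 at y ∈ {5}; common: {5}.
Collecting: common zeros = {(5, 10), (10, 5)}, so the count is 2.
Comparison with the Bézout bound: 2 ≤ 2 = deg(f)·deg(g), as expected for curves with no common component (the bound is attained).


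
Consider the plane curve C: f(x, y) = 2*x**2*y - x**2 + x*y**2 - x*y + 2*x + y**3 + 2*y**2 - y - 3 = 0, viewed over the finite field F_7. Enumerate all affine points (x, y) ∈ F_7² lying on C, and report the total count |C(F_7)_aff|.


Affine F_7-points: {(1, 6), (2, 1), (3, 1), (4, 5), (5, 6), (6, 5)}; count = 6.

For each of the 49 pairs (x, y) ∈ F_7², evaluate f(x, y) mod 7. Record the zeros.
  x = 0: [0↦4, 1↦6, 2↦4, 3↦4, 4↦5, 5↦6, 6↦6]  zeros at y ∈ ∅
  x = 1: [0↦5, 1↦2, 2↦4, 3↦3, 4↦5, 5↦2, 6↦0]  zeros at y ∈ {6}
  x = 2: [0↦4, 1↦0, 2↦3, 3↦5, 4↦5, 5↦2, 6↦2]  zeros at y ∈ {1}
  x = 3: [0↦1, 1↦0, 2↦1, 3↦3, 4↦5, 5↦6, 6↦5]  zeros at y ∈ {1}
  x = 4: [0↦3, 1↦2, 2↦5, 3↦4, 4↦5, 5↦0, 6↦2]  zeros at y ∈ {5}
  x = 5: [0↦3, 1↦6, 2↦1, 3↦1, 4↦5, 5↦5, 6↦0]  zeros at y ∈ {6}
  x = 6: [0↦1, 1↦5, 2↦3, 3↦1, 4↦5, 5↦0, 6↦6]  zeros at y ∈ {5}
Collecting zeros: affine points = {(1, 6), (2, 1), (3, 1), (4, 5), (5, 6), (6, 5)}.
Total count |C(F_7)_aff| = 6.


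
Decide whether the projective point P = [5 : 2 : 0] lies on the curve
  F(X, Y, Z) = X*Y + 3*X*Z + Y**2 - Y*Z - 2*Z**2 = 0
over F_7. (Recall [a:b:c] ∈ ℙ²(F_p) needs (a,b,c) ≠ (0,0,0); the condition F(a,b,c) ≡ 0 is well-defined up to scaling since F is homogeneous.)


F(5,2,0) ≡ 0 (mod 7); P is on the curve.

Evaluate F(5, 2, 0) term-by-term (mod 7).
  X*Y ↦ 1·5·2·1 = 10
  3*X*Z ↦ 3·5·1·0 = 0
  Y**2 ↦ 1·1·4·1 = 4
  -Y*Z ↦ -1·1·2·0 = 0
  -2*Z**2 ↦ -2·1·1·0 = 0
Sum: F(5, 2, 0) = (10) + (0) + (4) + (0) + (0) = 14.
Reducing mod 7: 14 ≡ 0 (mod 7).
Since F(a, b, c) ≡ 0 (mod 7), P lies on the curve.


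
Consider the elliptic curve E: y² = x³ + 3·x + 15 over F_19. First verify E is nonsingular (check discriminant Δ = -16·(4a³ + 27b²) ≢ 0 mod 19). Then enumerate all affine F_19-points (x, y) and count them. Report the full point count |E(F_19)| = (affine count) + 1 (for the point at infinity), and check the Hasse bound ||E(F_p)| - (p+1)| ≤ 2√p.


Affine points = {(1, 0), (8, 0), (9, 7), (9, 12), (10, 0), (11, 7), (11, 12), (13, 3), (13, 16), (16, 6), (16, 13), (17, 1), (17, 18), (18, 7), (18, 12)}; affine count = 15; |E(F_19)| = 16.

Discriminant check: Δ ∝ 4a³ + 27b² = 4·3³ + 27·15² = 4·27 + 27·225 ≡ 8 (mod 19). Nonzero ⇒ E is nonsingular.
For each x ∈ F_19, compute rhs = x³ + 3·x + 15 mod 19, then count y ∈ F_19 with y² ≡ rhs.
  x = 0: rhs = 15, matching y values: none (0 points).
  x = 1: rhs = 0, matching y values: 0 (1 points).
  x = 2: rhs = 10, matching y values: none (0 points).
  x = 3: rhs = 13, matching y values: none (0 points).
  x = 4: rhs = 15, matching y values: none (0 points).
  x = 5: rhs = 3, matching y values: none (0 points).
  x = 6: rhs = 2, matching y values: none (0 points).
  x = 7: rhs = 18, matching y values: none (0 points).
  x = 8: rhs = 0, matching y values: 0 (1 points).
  x = 9: rhs = 11, matching y values: 7, 12 (2 points).
  x = 10: rhs = 0, matching y values: 0 (1 points).
  x = 11: rhs = 11, matching y values: 7, 12 (2 points).
  x = 12: rhs = 12, matching y values: none (0 points).
  x = 13: rhs = 9, matching y values: 3, 16 (2 points).
  x = 14: rhs = 8, matching y values: none (0 points).
  x = 15: rhs = 15, matching y values: none (0 points).
  x = 16: rhs = 17, matching y values: 6, 13 (2 points).
  x = 17: rhs = 1, matching y values: 1, 18 (2 points).
  x = 18: rhs = 11, matching y values: 7, 12 (2 points).
Total affine count: 15.
Full point count |E(F_19)| = 15 + 1 = 16.
Hasse bound: |16 − (19+1)| = |-4| = 4 ≤ 2√19 ≈ 8.7178 ✓.


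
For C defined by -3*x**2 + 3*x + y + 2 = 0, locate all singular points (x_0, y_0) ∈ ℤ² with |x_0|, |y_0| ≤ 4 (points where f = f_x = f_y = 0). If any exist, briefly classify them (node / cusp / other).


No singular points in the scanned grid; C is smooth there.

Compute partial derivatives:
  f_x = 3 - 6*x.
  f_y = 1.
f_y = 1 is a nonzero constant, so f_y never vanishes: no point (x, y) can satisfy f = f_x = f_y = 0. In particular no (x, y) ∈ {−4, ..., 4}² is singular; the curve is smooth.


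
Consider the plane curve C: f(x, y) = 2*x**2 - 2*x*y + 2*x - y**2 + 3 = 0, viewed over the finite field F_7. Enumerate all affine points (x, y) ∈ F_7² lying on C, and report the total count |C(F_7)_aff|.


Affine F_7-points: {(1, 0), (1, 5), (3, 3), (3, 5), (5, 0), (5, 4), (6, 3), (6, 6)}; count = 8.

For each of the 49 pairs (x, y) ∈ F_7², evaluate f(x, y) mod 7. Record the zeros.
  x = 0: [0↦3, 1↦2, 2↦6, 3↦1, 4↦1, 5↦6, 6↦2]  zeros at y ∈ ∅
  x = 1: [0↦0, 1↦4, 2↦6, 3↦6, 4↦4, 5↦0, 6↦1]  zeros at y ∈ {0, 5}
  x = 2: [0↦1, 1↦3, 2↦3, 3↦1, 4↦4, 5↦5, 6↦4]  zeros at y ∈ ∅
  x = 3: [0↦6, 1↦6, 2↦4, 3↦0, 4↦1, 5↦0, 6↦4]  zeros at y ∈ {3, 5}
  x = 4: [0↦1, 1↦6, 2↦2, 3↦3, 4↦2, 5↦6, 6↦1]  zeros at y ∈ ∅
  x = 5: [0↦0, 1↦3, 2↦4, 3↦3, 4↦0, 5↦2, 6↦2]  zeros at y ∈ {0, 4}
  x = 6: [0↦3, 1↦4, 2↦3, 3↦0, 4↦2, 5↦2, 6↦0]  zeros at y ∈ {3, 6}
Collecting zeros: affine points = {(1, 0), (1, 5), (3, 3), (3, 5), (5, 0), (5, 4), (6, 3), (6, 6)}.
Total count |C(F_7)_aff| = 8.


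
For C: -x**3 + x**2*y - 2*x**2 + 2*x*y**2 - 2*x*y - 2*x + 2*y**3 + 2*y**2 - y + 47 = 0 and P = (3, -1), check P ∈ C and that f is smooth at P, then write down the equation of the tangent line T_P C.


Tangent line at P: -43*x - 8*y + 121 = 0.

Step 1: f(3, -1) = 0, so P lies on C.
Step 2: partial derivatives
  f_x(x, y) = -3*x**2 + 2*x*y - 4*x + 2*y**2 - 2*y - 2, f_y(x, y) = x**2 + 4*x*y - 2*x + 6*y**2 + 4*y - 1.
  f_x(P) = -43, f_y(P) = -8 (gradient nonzero, so P is smooth).
Step 3: tangent line at P: -43·(x − 3) + -8·(y − -1) = 0.
Expanding: -43*x - 8*y + 121 = 0.


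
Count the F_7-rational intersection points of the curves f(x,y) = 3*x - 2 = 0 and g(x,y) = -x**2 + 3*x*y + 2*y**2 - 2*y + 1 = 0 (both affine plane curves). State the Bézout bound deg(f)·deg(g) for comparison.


Common zeros: {(3, 2), (3, 5)}; count = 2; Bézout bound = 2.

deg(f) = 1, deg(g) = 2, so Bézout bound = 2.
Scan x ∈ F_7. For each x, list the y ∈ F_7 with f(x, y) ≡ 0 and those with g(x, y) ≡ 0 (mod 7); the common zeros in that column are the intersection.
  x = 0: f ≡ 0 at y ∈ ∅; g ≡ 0 at y ∈ ∅; common: ∅.
  x = 1: f ≡ 0 at y ∈ ∅; g ≡ 0 at y ∈ {0, 3}; common: ∅.
  x = 2: f ≡ 0 at y ∈ ∅; g ≡ 0 at y ∈ ∅; common: ∅.
  x = 3: f ≡ 0 at y ∈ {0, 1, 2, 3, 4, 5, 6}; g ≡ 0 at y ∈ {2, 5}; common: {2, 5}.
  x = 4: f ≡ 0 at y ∈ ∅; g ≡ 0 at y ∈ ∅; common: ∅.
  x = 5: f ≡ 0 at y ∈ ∅; g ≡ 0 at y ∈ {5, 6}; common: ∅.
  x = 6: f ≡ 0 at y ∈ ∅; g ≡ 0 at y ∈ {0, 6}; common: ∅.
Collecting: common zeros = {(3, 2), (3, 5)}, so the count is 2.
Comparison with the Bézout bound: 2 ≤ 2 = deg(f)·deg(g), as expected for curves with no common component (the bound is attained).


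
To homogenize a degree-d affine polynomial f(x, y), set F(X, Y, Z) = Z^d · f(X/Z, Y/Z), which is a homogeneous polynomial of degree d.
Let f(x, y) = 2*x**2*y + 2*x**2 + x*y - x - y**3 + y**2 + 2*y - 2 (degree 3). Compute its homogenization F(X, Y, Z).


F(X, Y, Z) = 2*X**2*Y + 2*X**2*Z + X*Y*Z - X*Z**2 - Y**3 + Y**2*Z + 2*Y*Z**2 - 2*Z**3

deg(f) = 3.
Substitute x = X/Z, y = Y/Z into f, then multiply by Z^3.
  monomial 2·x^2·y^1 ↦ 2·X^2·Y^1·Z^0.
  monomial 2·x^2·y^0 ↦ 2·X^2·Y^0·Z^1.
  monomial 1·x^1·y^1 ↦ 1·X^1·Y^1·Z^1.
  monomial -1·x^1·y^0 ↦ -1·X^1·Y^0·Z^2.
  monomial -1·x^0·y^3 ↦ -1·X^0·Y^3·Z^0.
  monomial 1·x^0·y^2 ↦ 1·X^0·Y^2·Z^1.
  monomial 2·x^0·y^1 ↦ 2·X^0·Y^1·Z^2.
  monomial -2·x^0·y^0 ↦ -2·X^0·Y^0·Z^3.
Collecting: F(X, Y, Z) = 2*X**2*Y + 2*X**2*Z + X*Y*Z - X*Z**2 - Y**3 + Y**2*Z + 2*Y*Z**2 - 2*Z**3.


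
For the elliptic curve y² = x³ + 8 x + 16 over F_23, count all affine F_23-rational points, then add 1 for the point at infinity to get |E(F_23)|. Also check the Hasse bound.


Affine points = {(0, 4), (0, 19), (1, 5), (1, 18), (6, 2), (6, 21), (7, 1), (7, 22), (9, 9), (9, 14), (11, 3), (11, 20), (12, 0), (16, 10), (16, 13), (18, 9), (18, 14), (19, 9), (19, 14)}; affine count = 19; |E(F_23)| = 20.

Discriminant check: Δ ∝ 4a³ + 27b² = 4·8³ + 27·16² = 4·512 + 27·256 ≡ 13 (mod 23). Nonzero ⇒ E is nonsingular.
For each x ∈ F_23, compute rhs = x³ + 8·x + 16 mod 23, then count y ∈ F_23 with y² ≡ rhs.
  x = 0: rhs = 16, matching y values: 4, 19 (2 points).
  x = 1: rhs = 2, matching y values: 5, 18 (2 points).
  x = 2: rhs = 17, matching y values: none (0 points).
  x = 3: rhs = 21, matching y values: none (0 points).
  x = 4: rhs = 20, matching y values: none (0 points).
  x = 5: rhs = 20, matching y values: none (0 points).
  x = 6: rhs = 4, matching y values: 2, 21 (2 points).
  x = 7: rhs = 1, matching y values: 1, 22 (2 points).
  x = 8: rhs = 17, matching y values: none (0 points).
  x = 9: rhs = 12, matching y values: 9, 14 (2 points).
  x = 10: rhs = 15, matching y values: none (0 points).
  x = 11: rhs = 9, matching y values: 3, 20 (2 points).
  x = 12: rhs = 0, matching y values: 0 (1 points).
  x = 13: rhs = 17, matching y values: none (0 points).
  x = 14: rhs = 20, matching y values: none (0 points).
  x = 15: rhs = 15, matching y values: none (0 points).
  x = 16: rhs = 8, matching y values: 10, 13 (2 points).
  x = 17: rhs = 5, matching y values: none (0 points).
  x = 18: rhs = 12, matching y values: 9, 14 (2 points).
  x = 19: rhs = 12, matching y values: 9, 14 (2 points).
  x = 20: rhs = 11, matching y values: none (0 points).
  x = 21: rhs = 15, matching y values: none (0 points).
  x = 22: rhs = 7, matching y values: none (0 points).
Total affine count: 19.
Full point count |E(F_23)| = 19 + 1 = 20.
Hasse bound: |20 − (23+1)| = |-4| = 4 ≤ 2√23 ≈ 9.5917 ✓.


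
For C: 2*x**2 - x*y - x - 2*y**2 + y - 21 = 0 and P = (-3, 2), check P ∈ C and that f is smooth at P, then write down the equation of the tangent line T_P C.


Tangent line at P: -15*x - 4*y - 37 = 0.

Step 1: f(-3, 2) = 0, so P lies on C.
Step 2: partial derivatives
  f_x(x, y) = 4*x - y - 1, f_y(x, y) = -x - 4*y + 1.
  f_x(P) = -15, f_y(P) = -4 (gradient nonzero, so P is smooth).
Step 3: tangent line at P: -15·(x − -3) + -4·(y − 2) = 0.
Expanding: -15*x - 4*y - 37 = 0.


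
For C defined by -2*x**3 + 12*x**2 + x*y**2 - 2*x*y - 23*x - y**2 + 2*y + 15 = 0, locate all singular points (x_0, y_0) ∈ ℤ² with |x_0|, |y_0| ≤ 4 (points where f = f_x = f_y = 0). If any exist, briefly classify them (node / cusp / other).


Singular points: {(2, 1)}; classification: cusp.

Compute partial derivatives:
  f_x = -6*x**2 + 24*x + y**2 - 2*y - 23.
  f_y = 2*x*y - 2*x - 2*y + 2.
Scan x_0 ∈ {−4, ..., 4}. For each x_0, f_y(x_0, y) is a polynomial in y; find its integer roots y ∈ {−4, ..., 4}, then test f_x and f at those candidates.
  x = -4: f_y(-4, y) = 10 - 10*y; vanishes at y ∈ {1}. (-4, 1): f_x = -216 ≠ 0.
  x = -3: f_y(-3, y) = 8 - 8*y; vanishes at y ∈ {1}. (-3, 1): f_x = -150 ≠ 0.
  x = -2: f_y(-2, y) = 6 - 6*y; vanishes at y ∈ {1}. (-2, 1): f_x = -96 ≠ 0.
  x = -1: f_y(-1, y) = 4 - 4*y; vanishes at y ∈ {1}. (-1, 1): f_x = -54 ≠ 0.
  x = 0: f_y(0, y) = 2 - 2*y; vanishes at y ∈ {1}. (0, 1): f_x = -24 ≠ 0.
  x = 1: f_y(1, y) = 0; vanishes at y ∈ {-4, -3, -2, -1, 0, 1, 2, 3, 4}. (1, -4): f_x = 19 ≠ 0; (1, -3): f_x = 10 ≠ 0; (1, -2): f_x = 3 ≠ 0; (1, -1): f_x = -2 ≠ 0; (1, 0): f_x = -5 ≠ 0; (1, 1): f_x = -6 ≠ 0; (1, 2): f_x = -5 ≠ 0; (1, 3): f_x = -2 ≠ 0; (1, 4): f_x = 3 ≠ 0.
  x = 2: f_y(2, y) = 2*y - 2; vanishes at y ∈ {1}. (2, 1): f_x = 0, f = 0 — SINGULAR.
  x = 3: f_y(3, y) = 4*y - 4; vanishes at y ∈ {1}. (3, 1): f_x = -6 ≠ 0.
  x = 4: f_y(4, y) = 6*y - 6; vanishes at y ∈ {1}. (4, 1): f_x = -24 ≠ 0.
Only singular point on the grid: (2, 1).
Classify: substitute x = 2 + u, y = 1 + v and expand: f = -2*u**3 + u*v**2 + v**2.
No constant or linear terms (consistent with a singular point). Quadratic part: v**2. Cubic part: -2*u**3 + u*v**2.
The quadratic part v**2 is a perfect square, so there is a single (double) tangent line v = 0, i.e. y = 1. Restricting the cubic part to that line (v = 0) leaves -2*u**3 ≠ 0, so f is not divisible by v and the branch is v² ≈ 2*u**3 to lowest order — this is a cusp.
Classification: cusp.


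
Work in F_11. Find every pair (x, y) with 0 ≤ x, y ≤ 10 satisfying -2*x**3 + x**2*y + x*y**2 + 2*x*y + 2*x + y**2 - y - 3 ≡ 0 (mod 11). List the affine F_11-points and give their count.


Affine F_11-points: {(2, 2), (2, 3), (3, 1), (5, 4), (5, 5), (7, 1), (7, 5), (8, 3), (8, 9), (9, 4), (9, 6), (10, 4)}; count = 12.

For each of the 121 pairs (x, y) ∈ F_11², evaluate f(x, y) mod 11. Record the zeros.
  x = 0: [0↦8, 1↦8, 2↦10, 3↦3, 4↦9, 5↦6, 6↦5, 7↦6, 8↦9, 9↦3, 10↦10]  zeros at y ∈ ∅
  x = 1: [0↦8, 1↦1, 2↦9, 3↦10, 4↦4, 5↦2, 6↦4, 7↦10, 8↦9, 9↦1, 10↦8]  zeros at y ∈ ∅
  x = 2: [0↦7, 1↦6, 2↦0, 3↦0, 4↦6, 5↦7, 6↦3, 7↦5, 8↦2, 9↦5, 10↦3]  zeros at y ∈ {2, 3}
  x = 3: [0↦4, 1↦0, 2↦4, 3↦5, 4↦3, 5↦9, 6↦1, 7↦1, 8↦9, 9↦3, 10↦5]  zeros at y ∈ {1}
  x = 4: [0↦9, 1↦4, 2↦9, 3↦2, 4↦5, 5↦7, 6↦8, 7↦8, 8↦7, 9↦5, 10↦2]  zeros at y ∈ ∅
  x = 5: [0↦10, 1↦6, 2↦3, 3↦1, 4↦0, 5↦0, 6↦1, 7↦3, 8↦6, 9↦10, 10↦4]  zeros at y ∈ {4, 5}
  x = 6: [0↦6, 1↦5, 2↦7, 3↦1, 4↦9, 5↦9, 6↦1, 7↦7, 8↦5, 9↦6, 10↦10]  zeros at y ∈ ∅
  x = 7: [0↦7, 1↦0, 2↦9, 3↦1, 4↦9, 5↦0, 6↦7, 7↦8, 8↦3, 9↦3, 10↦8]  zeros at y ∈ {1, 5}
  x = 8: [0↦1, 1↦1, 2↦8, 3↦0, 4↦10, 5↦5, 6↦7, 7↦5, 8↦10, 9↦0, 10↦8]  zeros at y ∈ {3, 9}
  x = 9: [0↦9, 1↦7, 2↦3, 3↦8, 4↦0, 5↦1, 6↦0, 7↦8, 8↦3, 9↦7, 10↦9]  zeros at y ∈ {4, 6}
  x = 10: [0↦8, 1↦6, 2↦4, 3↦2, 4↦0, 5↦9, 6↦7, 7↦5, 8↦3, 9↦1, 10↦10]  zeros at y ∈ {4}
Collecting zeros: affine points = {(2, 2), (2, 3), (3, 1), (5, 4), (5, 5), (7, 1), (7, 5), (8, 3), (8, 9), (9, 4), (9, 6), (10, 4)}.
Total count |C(F_11)_aff| = 12.


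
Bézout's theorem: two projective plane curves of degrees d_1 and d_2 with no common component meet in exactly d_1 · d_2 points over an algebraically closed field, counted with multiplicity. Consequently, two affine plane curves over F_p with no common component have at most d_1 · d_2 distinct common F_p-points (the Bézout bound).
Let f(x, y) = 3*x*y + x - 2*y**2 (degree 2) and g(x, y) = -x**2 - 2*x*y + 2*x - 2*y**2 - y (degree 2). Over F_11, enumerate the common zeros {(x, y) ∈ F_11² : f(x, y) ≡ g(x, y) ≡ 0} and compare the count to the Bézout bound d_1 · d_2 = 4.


Common zeros: {(0, 0)}; count = 1; Bézout bound = 4.

deg(f) = 2, deg(g) = 2, so Bézout bound = 4.
Scan x ∈ F_11. For each x, list the y ∈ F_11 with f(x, y) ≡ 0 and those with g(x, y) ≡ 0 (mod 11); the common zeros in that column are the intersection.
  x = 0: f ≡ 0 at y ∈ {0}; g ≡ 0 at y ∈ {0, 5}; common: {0}.
  x = 1: f ≡ 0 at y ∈ ∅; g ≡ 0 at y ∈ ∅; common: ∅.
  x = 2: f ≡ 0 at y ∈ ∅; g ≡ 0 at y ∈ {0, 3}; common: ∅.
  x = 3: f ≡ 0 at y ∈ ∅; g ≡ 0 at y ∈ {5, 8}; common: ∅.
  x = 4: f ≡ 0 at y ∈ {3}; g ≡ 0 at y ∈ ∅; common: ∅.
  x = 5: f ≡ 0 at y ∈ {4, 9}; g ≡ 0 at y ∈ {3, 8}; common: ∅.
  x = 6: f ≡ 0 at y ∈ {1, 8}; g ≡ 0 at y ∈ ∅; common: ∅.
  x = 7: f ≡ 0 at y ∈ ∅; g ≡ 0 at y ∈ {10}; common: ∅.
  x = 8: f ≡ 0 at y ∈ ∅; g ≡ 0 at y ∈ {9, 10}; common: ∅.
  x = 9: f ≡ 0 at y ∈ {2, 6}; g ≡ 0 at y ∈ {9}; common: ∅.
  x = 10: f ≡ 0 at y ∈ {5, 10}; g ≡ 0 at y ∈ ∅; common: ∅.
Collecting: common zeros = {(0, 0)}, so the count is 1.
Comparison with the Bézout bound: 1 ≤ 4 = deg(f)·deg(g), as expected for curves with no common component (the affine F_11-count falls short of the bound because intersections may lie at infinity, over extension fields, or carry multiplicity).


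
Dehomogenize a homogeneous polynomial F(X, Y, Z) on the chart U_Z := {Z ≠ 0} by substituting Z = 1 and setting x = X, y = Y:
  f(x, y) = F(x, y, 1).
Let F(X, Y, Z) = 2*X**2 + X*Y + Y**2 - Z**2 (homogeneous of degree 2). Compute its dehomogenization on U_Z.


f(x, y) = 2*x**2 + x*y + y**2 - 1

On U_Z we set Z = 1. Each monomial c·X^i·Y^j·Z^k in F becomes c·x^i·y^j·1^k = c·x^i·y^j.
Substituting Z = 1: F(X, Y, 1) = 2*x**2 + x*y + y**2 - 1.
Note: deg(f) ≤ deg(F) = 2; strict inequality happens when F is divisible by Z (lost terms).


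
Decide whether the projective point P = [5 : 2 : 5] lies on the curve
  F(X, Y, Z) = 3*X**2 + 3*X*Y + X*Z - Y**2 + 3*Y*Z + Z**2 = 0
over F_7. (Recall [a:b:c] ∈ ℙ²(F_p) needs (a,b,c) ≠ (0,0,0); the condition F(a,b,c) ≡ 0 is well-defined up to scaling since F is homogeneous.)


F(5,2,5) ≡ 6 (mod 7); P is NOT on the curve.

Evaluate F(5, 2, 5) term-by-term (mod 7).
  3*X**2 ↦ 3·25·1·1 = 75
  3*X*Y ↦ 3·5·2·1 = 30
  X*Z ↦ 1·5·1·5 = 25
  -Y**2 ↦ -1·1·4·1 = -4
  3*Y*Z ↦ 3·1·2·5 = 30
  Z**2 ↦ 1·1·1·25 = 25
Sum: F(5, 2, 5) = (75) + (30) + (25) + (-4) + (30) + (25) = 181.
Reducing mod 7: 181 ≡ 6 (mod 7).
Since F(a, b, c) ≡ 6 ≠ 0 (mod 7), P does NOT lie on the curve.


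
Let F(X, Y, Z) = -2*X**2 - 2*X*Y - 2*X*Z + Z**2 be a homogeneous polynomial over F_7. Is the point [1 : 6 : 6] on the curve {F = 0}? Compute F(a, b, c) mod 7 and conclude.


F(1,6,6) ≡ 3 (mod 7); P is NOT on the curve.

Evaluate F(1, 6, 6) term-by-term (mod 7).
  -2*X**2 ↦ -2·1·1·1 = -2
  -2*X*Y ↦ -2·1·6·1 = -12
  -2*X*Z ↦ -2·1·1·6 = -12
  Z**2 ↦ 1·1·1·36 = 36
Sum: F(1, 6, 6) = (-2) + (-12) + (-12) + (36) = 10.
Reducing mod 7: 10 ≡ 3 (mod 7).
Since F(a, b, c) ≡ 3 ≠ 0 (mod 7), P does NOT lie on the curve.


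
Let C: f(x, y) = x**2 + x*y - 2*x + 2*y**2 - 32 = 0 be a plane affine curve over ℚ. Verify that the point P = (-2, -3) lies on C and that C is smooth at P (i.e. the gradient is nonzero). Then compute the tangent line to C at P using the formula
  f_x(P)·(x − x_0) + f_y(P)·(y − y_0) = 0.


Tangent line at P: -9*x - 14*y - 60 = 0.

Step 1: f(-2, -3) = 0, so P lies on C.
Step 2: partial derivatives
  f_x(x, y) = 2*x + y - 2, f_y(x, y) = x + 4*y.
  f_x(P) = -9, f_y(P) = -14 (gradient nonzero, so P is smooth).
Step 3: tangent line at P: -9·(x − -2) + -14·(y − -3) = 0.
Expanding: -9*x - 14*y - 60 = 0.


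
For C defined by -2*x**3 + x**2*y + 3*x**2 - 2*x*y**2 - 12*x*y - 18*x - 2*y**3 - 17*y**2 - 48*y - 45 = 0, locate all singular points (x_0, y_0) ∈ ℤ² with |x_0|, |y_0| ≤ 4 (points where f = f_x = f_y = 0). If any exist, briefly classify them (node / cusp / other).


Singular points: {(0, -3)}; classification: cusp.

Compute partial derivatives:
  f_x = -6*x**2 + 2*x*y + 6*x - 2*y**2 - 12*y - 18.
  f_y = x**2 - 4*x*y - 12*x - 6*y**2 - 34*y - 48.
Scan x_0 ∈ {−4, ..., 4}. For each x_0, f_y(x_0, y) is a polynomial in y; find its integer roots y ∈ {−4, ..., 4}, then test f_x and f at those candidates.
  x = -4: f_y(-4, y) = -6*y**2 - 18*y + 16; no integer root y with |y| ≤ 4.
  x = -3: f_y(-3, y) = -6*y**2 - 22*y - 3; no integer root y with |y| ≤ 4.
  x = -2: f_y(-2, y) = -6*y**2 - 26*y - 20; vanishes at y ∈ {-1}. (-2, -1): f_x = -40 ≠ 0.
  x = -1: f_y(-1, y) = -6*y**2 - 30*y - 35; no integer root y with |y| ≤ 4.
  x = 0: f_y(0, y) = -6*y**2 - 34*y - 48; vanishes at y ∈ {-3}. (0, -3): f_x = 0, f = 0 — SINGULAR.
  x = 1: f_y(1, y) = -6*y**2 - 38*y - 59; no integer root y with |y| ≤ 4.
  x = 2: f_y(2, y) = -6*y**2 - 42*y - 68; no integer root y with |y| ≤ 4.
  x = 3: f_y(3, y) = -6*y**2 - 46*y - 75; no integer root y with |y| ≤ 4.
  x = 4: f_y(4, y) = -6*y**2 - 50*y - 80; no integer root y with |y| ≤ 4.
Only singular point on the grid: (0, -3).
Classify: substitute x = 0 + u, y = -3 + v and expand: f = -2*u**3 + u**2*v - 2*u*v**2 - 2*v**3 + v**2.
No constant or linear terms (consistent with a singular point). Quadratic part: v**2. Cubic part: -2*u**3 + u**2*v - 2*u*v**2 - 2*v**3.
The quadratic part v**2 is a perfect square, so there is a single (double) tangent line v = 0, i.e. y = -3. Restricting the cubic part to that line (v = 0) leaves -2*u**3 ≠ 0, so f is not divisible by v and the branch is v² ≈ 2*u**3 to lowest order — this is a cusp.
Classification: cusp.


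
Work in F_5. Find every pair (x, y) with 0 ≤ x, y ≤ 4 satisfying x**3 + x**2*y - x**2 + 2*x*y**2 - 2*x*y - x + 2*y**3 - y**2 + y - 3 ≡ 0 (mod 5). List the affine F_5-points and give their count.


Affine F_5-points: {(0, 3), (1, 4), (2, 1), (4, 3)}; count = 4.

For each of the 25 pairs (x, y) ∈ F_5², evaluate f(x, y) mod 5. Record the zeros.
  x = 0: [0↦2, 1↦4, 2↦1, 3↦0, 4↦3]  zeros at y ∈ {3}
  x = 1: [0↦1, 1↦4, 2↦1, 3↦4, 4↦0]  zeros at y ∈ {4}
  x = 2: [0↦4, 1↦0, 2↦4, 3↦3, 4↦4]  zeros at y ∈ {1}
  x = 3: [0↦2, 1↦3, 2↦1, 3↦3, 4↦1]  zeros at y ∈ ∅
  x = 4: [0↦1, 1↦4, 2↦3, 3↦0, 4↦2]  zeros at y ∈ {3}
Collecting zeros: affine points = {(0, 3), (1, 4), (2, 1), (4, 3)}.
Total count |C(F_5)_aff| = 4.


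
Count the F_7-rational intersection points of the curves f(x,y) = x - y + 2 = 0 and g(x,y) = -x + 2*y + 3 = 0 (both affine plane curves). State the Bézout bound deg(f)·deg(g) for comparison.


Common zeros: {(0, 2)}; count = 1; Bézout bound = 1.

deg(f) = 1, deg(g) = 1, so Bézout bound = 1.
Scan x ∈ F_7. For each x, list the y ∈ F_7 with f(x, y) ≡ 0 and those with g(x, y) ≡ 0 (mod 7); the common zeros in that column are the intersection.
  x = 0: f ≡ 0 at y ∈ {2}; g ≡ 0 at y ∈ {2}; common: {2}.
  x = 1: f ≡ 0 at y ∈ {3}; g ≡ 0 at y ∈ {6}; common: ∅.
  x = 2: f ≡ 0 at y ∈ {4}; g ≡ 0 at y ∈ {3}; common: ∅.
  x = 3: f ≡ 0 at y ∈ {5}; g ≡ 0 at y ∈ {0}; common: ∅.
  x = 4: f ≡ 0 at y ∈ {6}; g ≡ 0 at y ∈ {4}; common: ∅.
  x = 5: f ≡ 0 at y ∈ {0}; g ≡ 0 at y ∈ {1}; common: ∅.
  x = 6: f ≡ 0 at y ∈ {1}; g ≡ 0 at y ∈ {5}; common: ∅.
Collecting: common zeros = {(0, 2)}, so the count is 1.
Comparison with the Bézout bound: 1 ≤ 1 = deg(f)·deg(g), as expected for curves with no common component (the bound is attained).


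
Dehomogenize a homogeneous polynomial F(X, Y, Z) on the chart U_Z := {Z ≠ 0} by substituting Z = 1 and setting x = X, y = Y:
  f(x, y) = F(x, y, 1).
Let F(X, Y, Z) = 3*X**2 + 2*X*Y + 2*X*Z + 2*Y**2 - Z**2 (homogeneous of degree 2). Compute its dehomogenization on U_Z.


f(x, y) = 3*x**2 + 2*x*y + 2*x + 2*y**2 - 1

On U_Z we set Z = 1. Each monomial c·X^i·Y^j·Z^k in F becomes c·x^i·y^j·1^k = c·x^i·y^j.
Substituting Z = 1: F(X, Y, 1) = 3*x**2 + 2*x*y + 2*x + 2*y**2 - 1.
Note: deg(f) ≤ deg(F) = 2; strict inequality happens when F is divisible by Z (lost terms).


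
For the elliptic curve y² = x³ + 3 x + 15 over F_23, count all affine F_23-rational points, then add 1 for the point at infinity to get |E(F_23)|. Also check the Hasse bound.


Affine points = {(2, 11), (2, 12), (9, 9), (9, 14), (12, 10), (12, 13), (14, 8), (14, 15), (15, 10), (15, 13), (18, 6), (18, 17), (19, 10), (19, 13), (20, 5), (20, 18), (21, 1), (21, 22)}; affine count = 18; |E(F_23)| = 19.

Discriminant check: Δ ∝ 4a³ + 27b² = 4·3³ + 27·15² = 4·27 + 27·225 ≡ 19 (mod 23). Nonzero ⇒ E is nonsingular.
For each x ∈ F_23, compute rhs = x³ + 3·x + 15 mod 23, then count y ∈ F_23 with y² ≡ rhs.
  x = 0: rhs = 15, matching y values: none (0 points).
  x = 1: rhs = 19, matching y values: none (0 points).
  x = 2: rhs = 6, matching y values: 11, 12 (2 points).
  x = 3: rhs = 5, matching y values: none (0 points).
  x = 4: rhs = 22, matching y values: none (0 points).
  x = 5: rhs = 17, matching y values: none (0 points).
  x = 6: rhs = 19, matching y values: none (0 points).
  x = 7: rhs = 11, matching y values: none (0 points).
  x = 8: rhs = 22, matching y values: none (0 points).
  x = 9: rhs = 12, matching y values: 9, 14 (2 points).
  x = 10: rhs = 10, matching y values: none (0 points).
  x = 11: rhs = 22, matching y values: none (0 points).
  x = 12: rhs = 8, matching y values: 10, 13 (2 points).
  x = 13: rhs = 20, matching y values: none (0 points).
  x = 14: rhs = 18, matching y values: 8, 15 (2 points).
  x = 15: rhs = 8, matching y values: 10, 13 (2 points).
  x = 16: rhs = 19, matching y values: none (0 points).
  x = 17: rhs = 11, matching y values: none (0 points).
  x = 18: rhs = 13, matching y values: 6, 17 (2 points).
  x = 19: rhs = 8, matching y values: 10, 13 (2 points).
  x = 20: rhs = 2, matching y values: 5, 18 (2 points).
  x = 21: rhs = 1, matching y values: 1, 22 (2 points).
  x = 22: rhs = 11, matching y values: none (0 points).
Total affine count: 18.
Full point count |E(F_23)| = 18 + 1 = 19.
Hasse bound: |19 − (23+1)| = |-5| = 5 ≤ 2√23 ≈ 9.5917 ✓.
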